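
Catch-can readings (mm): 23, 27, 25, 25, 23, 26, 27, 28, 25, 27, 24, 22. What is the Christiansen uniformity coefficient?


mean = 25.166667 mm
MAD = 1.527778 mm
CU = (1 - 1.527778/25.166667)*100

93.9294 %


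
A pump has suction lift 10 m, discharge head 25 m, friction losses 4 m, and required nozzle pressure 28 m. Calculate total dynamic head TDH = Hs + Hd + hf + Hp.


TDH = Hs + Hd + hf + Hp = 10 + 25 + 4 + 28 = 67

67 m


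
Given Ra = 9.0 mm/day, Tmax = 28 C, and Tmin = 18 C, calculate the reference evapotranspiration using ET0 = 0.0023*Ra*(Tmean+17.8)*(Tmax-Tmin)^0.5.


Tmean = (Tmax + Tmin)/2 = (28 + 18)/2 = 23.0
ET0 = 0.0023 * 9.0 * (23.0 + 17.8) * sqrt(28 - 18)
ET0 = 0.0023 * 9.0 * 40.8 * 3.162278

2.6707 mm/day


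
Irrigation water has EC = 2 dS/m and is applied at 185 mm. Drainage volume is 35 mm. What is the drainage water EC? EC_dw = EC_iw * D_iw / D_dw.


EC_dw = EC_iw * D_iw / D_dw
EC_dw = 2 * 185 / 35
EC_dw = 370 / 35

10.5714 dS/m


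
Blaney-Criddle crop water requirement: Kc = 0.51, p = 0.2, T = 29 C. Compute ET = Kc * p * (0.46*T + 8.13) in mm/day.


ET = Kc * p * (0.46*T + 8.13)
ET = 0.51 * 0.2 * (0.46*29 + 8.13)
ET = 0.51 * 0.2 * 21.4700

2.1899 mm/day


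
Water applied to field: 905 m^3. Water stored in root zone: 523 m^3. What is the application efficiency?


Ea = V_root / V_field * 100 = 523 / 905 * 100 = 57.7901%

57.7901 %


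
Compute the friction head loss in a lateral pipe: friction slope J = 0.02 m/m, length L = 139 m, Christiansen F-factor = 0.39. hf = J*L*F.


hf = J * L * F = 0.02 * 139 * 0.39 = 1.0842 m

1.0842 m


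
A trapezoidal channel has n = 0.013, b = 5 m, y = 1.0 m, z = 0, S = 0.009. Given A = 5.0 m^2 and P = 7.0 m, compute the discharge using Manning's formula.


R = A/P = 5.0/7.0 = 0.714286
Q = (1/0.013) * 5.0 * 0.714286^(2/3) * 0.009^0.5

29.1561 m^3/s


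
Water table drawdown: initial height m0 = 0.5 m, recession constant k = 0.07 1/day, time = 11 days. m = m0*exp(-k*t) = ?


m = m0 * exp(-k*t)
m = 0.5 * exp(-0.07 * 11)
m = 0.5 * exp(-0.7700)

0.2315 m


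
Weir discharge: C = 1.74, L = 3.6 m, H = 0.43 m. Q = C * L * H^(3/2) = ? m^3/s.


Q = C * L * H^(3/2) = 1.74 * 3.6 * 0.43^1.5 = 1.74 * 3.6 * 0.281970

1.7663 m^3/s


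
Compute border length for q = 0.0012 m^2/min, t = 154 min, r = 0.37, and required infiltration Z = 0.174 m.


L = q*t/((1+r)*Z)
L = 0.0012*154/((1+0.37)*0.174)
L = 0.1848/0.23838

0.7752 m


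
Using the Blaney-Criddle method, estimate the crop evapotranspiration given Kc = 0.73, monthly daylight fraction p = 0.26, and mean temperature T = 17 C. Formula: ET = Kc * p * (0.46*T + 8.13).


ET = Kc * p * (0.46*T + 8.13)
ET = 0.73 * 0.26 * (0.46*17 + 8.13)
ET = 0.73 * 0.26 * 15.9500

3.0273 mm/day


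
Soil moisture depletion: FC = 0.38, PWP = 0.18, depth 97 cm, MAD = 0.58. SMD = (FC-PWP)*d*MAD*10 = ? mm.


SMD = (FC - PWP) * d * MAD * 10
SMD = (0.38 - 0.18) * 97 * 0.58 * 10
SMD = 0.2000 * 97 * 0.58 * 10

112.5200 mm


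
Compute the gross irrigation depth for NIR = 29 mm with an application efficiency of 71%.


Ea = 71% = 0.71
GID = NIR / Ea = 29 / 0.71 = 40.8451 mm

40.8451 mm


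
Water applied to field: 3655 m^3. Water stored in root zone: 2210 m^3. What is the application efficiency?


Ea = V_root / V_field * 100 = 2210 / 3655 * 100 = 60.4651%

60.4651 %


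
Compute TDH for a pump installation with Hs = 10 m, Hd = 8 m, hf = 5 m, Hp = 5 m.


TDH = Hs + Hd + hf + Hp = 10 + 8 + 5 + 5 = 28

28 m


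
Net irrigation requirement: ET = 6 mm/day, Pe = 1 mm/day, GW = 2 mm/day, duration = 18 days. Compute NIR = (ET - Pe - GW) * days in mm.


Daily deficit = ET - Pe - GW = 6 - 1 - 2 = 3 mm/day
NIR = 3 * 18 = 54 mm

54.0000 mm


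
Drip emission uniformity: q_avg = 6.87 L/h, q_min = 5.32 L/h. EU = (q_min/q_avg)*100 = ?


EU = (q_min/q_avg)*100 = (5.32/6.87)*100 = 77.4381%

77.4381 %


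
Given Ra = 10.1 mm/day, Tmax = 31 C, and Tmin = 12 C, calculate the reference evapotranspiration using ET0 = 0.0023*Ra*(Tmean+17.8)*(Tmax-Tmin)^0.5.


Tmean = (Tmax + Tmin)/2 = (31 + 12)/2 = 21.5
ET0 = 0.0023 * 10.1 * (21.5 + 17.8) * sqrt(31 - 12)
ET0 = 0.0023 * 10.1 * 39.3 * 4.358899

3.9794 mm/day


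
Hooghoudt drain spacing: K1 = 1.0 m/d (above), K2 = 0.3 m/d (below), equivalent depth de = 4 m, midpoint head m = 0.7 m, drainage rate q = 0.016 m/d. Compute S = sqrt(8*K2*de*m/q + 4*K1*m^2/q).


S^2 = 8*K2*de*m/q + 4*K1*m^2/q
S^2 = 8*0.3*4*0.7/0.016 + 4*1.0*0.7^2/0.016
S = sqrt(542.5000)

23.2916 m


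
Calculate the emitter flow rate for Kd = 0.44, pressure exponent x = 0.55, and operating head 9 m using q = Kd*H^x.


q = Kd * H^x = 0.44 * 9^0.55 = 0.44 * 3.348370

1.4733 L/h


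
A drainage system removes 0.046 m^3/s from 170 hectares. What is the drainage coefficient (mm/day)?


DC = Q * 86400 / (A * 10000) * 1000
DC = 0.046 * 86400 / (170 * 10000) * 1000
DC = 3974400.0000 / 1700000

2.3379 mm/day


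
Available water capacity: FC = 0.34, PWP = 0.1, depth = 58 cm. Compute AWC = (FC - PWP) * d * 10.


AWC = (FC - PWP) * d * 10
AWC = (0.34 - 0.1) * 58 * 10
AWC = 0.2400 * 58 * 10

139.2000 mm


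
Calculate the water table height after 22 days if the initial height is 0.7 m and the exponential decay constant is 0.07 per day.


m = m0 * exp(-k*t)
m = 0.7 * exp(-0.07 * 22)
m = 0.7 * exp(-1.5400)

0.1501 m


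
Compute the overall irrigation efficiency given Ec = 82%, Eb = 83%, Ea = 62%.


Ec = 0.82, Eb = 0.83, Ea = 0.62
E = 0.82 * 0.83 * 0.62 * 100 = 42.1972%

42.1972 %


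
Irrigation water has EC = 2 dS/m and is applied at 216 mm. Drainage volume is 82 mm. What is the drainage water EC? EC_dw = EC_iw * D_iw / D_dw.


EC_dw = EC_iw * D_iw / D_dw
EC_dw = 2 * 216 / 82
EC_dw = 432 / 82

5.2683 dS/m


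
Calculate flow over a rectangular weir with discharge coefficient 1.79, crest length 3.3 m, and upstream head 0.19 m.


Q = C * L * H^(3/2) = 1.79 * 3.3 * 0.19^1.5 = 1.79 * 3.3 * 0.082819

0.4892 m^3/s


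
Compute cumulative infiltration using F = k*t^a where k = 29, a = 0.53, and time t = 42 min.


F = k * t^a = 29 * 42^0.53
F = 29 * 7.249735

210.2423 mm


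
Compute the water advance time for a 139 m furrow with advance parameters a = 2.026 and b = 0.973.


t = (L/a)^(1/b)
t = (139/2.026)^(1/0.973)
t = 68.608095^(1/0.973)

77.1495 min


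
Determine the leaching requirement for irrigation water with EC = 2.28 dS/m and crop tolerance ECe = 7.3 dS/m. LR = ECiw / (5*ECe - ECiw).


LR = ECiw / (5*ECe - ECiw)
LR = 2.28 / (5*7.3 - 2.28)
LR = 2.28 / 34.2200

0.0666


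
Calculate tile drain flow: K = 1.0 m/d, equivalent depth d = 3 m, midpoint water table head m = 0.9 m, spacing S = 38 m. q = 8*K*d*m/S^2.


q = 8*K*d*m/S^2
q = 8*1.0*3*0.9/38^2
q = 21.6000 / 1444

0.0150 m/d


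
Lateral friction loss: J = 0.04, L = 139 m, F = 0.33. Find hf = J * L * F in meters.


hf = J * L * F = 0.04 * 139 * 0.33 = 1.8348 m

1.8348 m


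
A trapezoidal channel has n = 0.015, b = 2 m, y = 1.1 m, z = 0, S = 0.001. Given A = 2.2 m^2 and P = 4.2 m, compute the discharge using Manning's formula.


R = A/P = 2.2/4.2 = 0.523810
Q = (1/0.015) * 2.2 * 0.523810^(2/3) * 0.001^0.5

3.0138 m^3/s


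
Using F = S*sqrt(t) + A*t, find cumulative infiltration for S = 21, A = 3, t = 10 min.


F = S*sqrt(t) + A*t
F = 21*sqrt(10) + 3*10
F = 21*3.162278 + 30

96.4078 mm


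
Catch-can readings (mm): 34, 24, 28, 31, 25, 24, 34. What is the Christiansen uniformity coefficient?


mean = 28.571429 mm
MAD = 3.795918 mm
CU = (1 - 3.795918/28.571429)*100

86.7143 %


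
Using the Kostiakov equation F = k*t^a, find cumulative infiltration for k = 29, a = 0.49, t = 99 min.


F = k * t^a = 29 * 99^0.49
F = 29 * 9.503011

275.5873 mm


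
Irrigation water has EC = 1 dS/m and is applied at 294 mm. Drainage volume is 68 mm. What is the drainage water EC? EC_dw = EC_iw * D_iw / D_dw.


EC_dw = EC_iw * D_iw / D_dw
EC_dw = 1 * 294 / 68
EC_dw = 294 / 68

4.3235 dS/m


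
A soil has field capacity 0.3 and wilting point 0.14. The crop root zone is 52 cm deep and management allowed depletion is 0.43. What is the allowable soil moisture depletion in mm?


SMD = (FC - PWP) * d * MAD * 10
SMD = (0.3 - 0.14) * 52 * 0.43 * 10
SMD = 0.1600 * 52 * 0.43 * 10

35.7760 mm


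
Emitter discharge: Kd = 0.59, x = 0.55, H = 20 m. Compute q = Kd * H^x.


q = Kd * H^x = 0.59 * 20^0.55 = 0.59 * 5.194772

3.0649 L/h


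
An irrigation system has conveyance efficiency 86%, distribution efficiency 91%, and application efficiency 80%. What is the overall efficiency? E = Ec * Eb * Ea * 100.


Ec = 0.86, Eb = 0.91, Ea = 0.8
E = 0.86 * 0.91 * 0.8 * 100 = 62.6080%

62.6080 %


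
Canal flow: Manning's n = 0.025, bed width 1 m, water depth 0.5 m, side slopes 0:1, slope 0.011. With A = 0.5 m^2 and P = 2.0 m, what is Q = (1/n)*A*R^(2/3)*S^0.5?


R = A/P = 0.5/2.0 = 0.250000
Q = (1/0.025) * 0.5 * 0.250000^(2/3) * 0.011^0.5

0.8324 m^3/s


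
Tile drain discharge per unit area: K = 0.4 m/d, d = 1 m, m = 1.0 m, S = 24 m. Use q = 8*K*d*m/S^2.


q = 8*K*d*m/S^2
q = 8*0.4*1*1.0/24^2
q = 3.2000 / 576

0.0056 m/d


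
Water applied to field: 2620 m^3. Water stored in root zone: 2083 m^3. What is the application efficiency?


Ea = V_root / V_field * 100 = 2083 / 2620 * 100 = 79.5038%

79.5038 %


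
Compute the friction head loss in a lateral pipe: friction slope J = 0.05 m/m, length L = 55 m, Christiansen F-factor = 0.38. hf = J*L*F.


hf = J * L * F = 0.05 * 55 * 0.38 = 1.0450 m

1.0450 m


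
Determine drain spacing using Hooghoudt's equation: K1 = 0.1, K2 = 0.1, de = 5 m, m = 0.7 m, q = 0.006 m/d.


S^2 = 8*K2*de*m/q + 4*K1*m^2/q
S^2 = 8*0.1*5*0.7/0.006 + 4*0.1*0.7^2/0.006
S = sqrt(499.3333)

22.3458 m


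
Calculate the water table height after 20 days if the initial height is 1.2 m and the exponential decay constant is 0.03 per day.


m = m0 * exp(-k*t)
m = 1.2 * exp(-0.03 * 20)
m = 1.2 * exp(-0.6000)

0.6586 m


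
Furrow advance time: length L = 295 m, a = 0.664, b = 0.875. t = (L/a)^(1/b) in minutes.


t = (L/a)^(1/b)
t = (295/0.664)^(1/0.875)
t = 444.277108^(1/0.875)

1061.4272 min


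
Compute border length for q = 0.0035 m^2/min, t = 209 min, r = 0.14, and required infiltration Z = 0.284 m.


L = q*t/((1+r)*Z)
L = 0.0035*209/((1+0.14)*0.284)
L = 0.7315/0.32376

2.2594 m


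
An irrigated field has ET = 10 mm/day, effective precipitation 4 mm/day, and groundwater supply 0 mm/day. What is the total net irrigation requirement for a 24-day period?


Daily deficit = ET - Pe - GW = 10 - 4 - 0 = 6 mm/day
NIR = 6 * 24 = 144 mm

144.0000 mm


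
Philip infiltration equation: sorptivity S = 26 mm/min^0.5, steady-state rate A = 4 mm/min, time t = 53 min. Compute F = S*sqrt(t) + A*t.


F = S*sqrt(t) + A*t
F = 26*sqrt(53) + 4*53
F = 26*7.280110 + 212

401.2829 mm


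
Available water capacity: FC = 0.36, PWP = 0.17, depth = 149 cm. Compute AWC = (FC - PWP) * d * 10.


AWC = (FC - PWP) * d * 10
AWC = (0.36 - 0.17) * 149 * 10
AWC = 0.1900 * 149 * 10

283.1000 mm


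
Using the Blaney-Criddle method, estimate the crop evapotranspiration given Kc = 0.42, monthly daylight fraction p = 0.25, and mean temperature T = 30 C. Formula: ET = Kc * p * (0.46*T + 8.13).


ET = Kc * p * (0.46*T + 8.13)
ET = 0.42 * 0.25 * (0.46*30 + 8.13)
ET = 0.42 * 0.25 * 21.9300

2.3026 mm/day


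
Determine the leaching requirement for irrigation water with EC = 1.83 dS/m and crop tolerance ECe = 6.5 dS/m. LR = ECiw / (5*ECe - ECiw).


LR = ECiw / (5*ECe - ECiw)
LR = 1.83 / (5*6.5 - 1.83)
LR = 1.83 / 30.6700

0.0597


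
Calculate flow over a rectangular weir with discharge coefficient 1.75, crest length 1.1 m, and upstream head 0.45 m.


Q = C * L * H^(3/2) = 1.75 * 1.1 * 0.45^1.5 = 1.75 * 1.1 * 0.301869

0.5811 m^3/s


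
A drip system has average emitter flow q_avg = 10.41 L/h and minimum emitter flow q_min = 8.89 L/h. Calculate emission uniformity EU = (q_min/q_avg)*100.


EU = (q_min/q_avg)*100 = (8.89/10.41)*100 = 85.3987%

85.3987 %


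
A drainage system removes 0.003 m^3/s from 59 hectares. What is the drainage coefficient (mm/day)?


DC = Q * 86400 / (A * 10000) * 1000
DC = 0.003 * 86400 / (59 * 10000) * 1000
DC = 259200.0000 / 590000

0.4393 mm/day


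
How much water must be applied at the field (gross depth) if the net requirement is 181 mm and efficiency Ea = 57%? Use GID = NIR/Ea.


Ea = 57% = 0.57
GID = NIR / Ea = 181 / 0.57 = 317.5439 mm

317.5439 mm


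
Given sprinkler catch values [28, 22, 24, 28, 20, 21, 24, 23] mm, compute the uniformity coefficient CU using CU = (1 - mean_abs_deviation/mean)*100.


mean = 23.750000 mm
MAD = 2.250000 mm
CU = (1 - 2.250000/23.750000)*100

90.5263 %


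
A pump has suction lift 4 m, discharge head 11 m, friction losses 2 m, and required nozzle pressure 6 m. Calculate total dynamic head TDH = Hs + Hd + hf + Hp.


TDH = Hs + Hd + hf + Hp = 4 + 11 + 2 + 6 = 23

23 m


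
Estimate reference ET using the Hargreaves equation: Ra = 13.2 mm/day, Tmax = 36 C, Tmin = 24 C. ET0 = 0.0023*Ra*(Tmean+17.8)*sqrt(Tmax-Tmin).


Tmean = (Tmax + Tmin)/2 = (36 + 24)/2 = 30.0
ET0 = 0.0023 * 13.2 * (30.0 + 17.8) * sqrt(36 - 24)
ET0 = 0.0023 * 13.2 * 47.8 * 3.464102

5.0271 mm/day


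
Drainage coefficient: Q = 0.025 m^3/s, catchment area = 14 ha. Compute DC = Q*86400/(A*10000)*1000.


DC = Q * 86400 / (A * 10000) * 1000
DC = 0.025 * 86400 / (14 * 10000) * 1000
DC = 2160000.0000 / 140000

15.4286 mm/day


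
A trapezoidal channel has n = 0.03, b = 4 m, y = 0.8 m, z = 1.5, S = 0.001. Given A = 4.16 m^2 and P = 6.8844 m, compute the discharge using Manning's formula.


R = A/P = 4.16/6.8844 = 0.604265
Q = (1/0.03) * 4.16 * 0.604265^(2/3) * 0.001^0.5

3.1342 m^3/s


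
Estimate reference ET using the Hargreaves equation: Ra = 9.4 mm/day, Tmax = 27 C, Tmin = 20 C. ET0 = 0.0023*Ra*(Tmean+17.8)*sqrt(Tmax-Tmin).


Tmean = (Tmax + Tmin)/2 = (27 + 20)/2 = 23.5
ET0 = 0.0023 * 9.4 * (23.5 + 17.8) * sqrt(27 - 20)
ET0 = 0.0023 * 9.4 * 41.3 * 2.645751

2.3624 mm/day


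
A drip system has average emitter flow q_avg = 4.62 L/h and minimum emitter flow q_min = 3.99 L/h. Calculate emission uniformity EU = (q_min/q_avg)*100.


EU = (q_min/q_avg)*100 = (3.99/4.62)*100 = 86.3636%

86.3636 %


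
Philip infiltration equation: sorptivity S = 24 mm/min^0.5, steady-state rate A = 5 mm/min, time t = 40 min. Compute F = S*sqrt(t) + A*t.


F = S*sqrt(t) + A*t
F = 24*sqrt(40) + 5*40
F = 24*6.324555 + 200

351.7893 mm


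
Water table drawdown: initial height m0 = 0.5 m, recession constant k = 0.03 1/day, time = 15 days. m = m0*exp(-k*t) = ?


m = m0 * exp(-k*t)
m = 0.5 * exp(-0.03 * 15)
m = 0.5 * exp(-0.4500)

0.3188 m


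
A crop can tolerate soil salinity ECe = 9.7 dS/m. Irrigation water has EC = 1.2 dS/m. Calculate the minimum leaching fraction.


LR = ECiw / (5*ECe - ECiw)
LR = 1.2 / (5*9.7 - 1.2)
LR = 1.2 / 47.3000

0.0254


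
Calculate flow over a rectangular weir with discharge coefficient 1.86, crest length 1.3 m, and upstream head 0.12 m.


Q = C * L * H^(3/2) = 1.86 * 1.3 * 0.12^1.5 = 1.86 * 1.3 * 0.041569

0.1005 m^3/s


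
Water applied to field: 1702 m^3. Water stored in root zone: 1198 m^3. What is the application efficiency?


Ea = V_root / V_field * 100 = 1198 / 1702 * 100 = 70.3878%

70.3878 %


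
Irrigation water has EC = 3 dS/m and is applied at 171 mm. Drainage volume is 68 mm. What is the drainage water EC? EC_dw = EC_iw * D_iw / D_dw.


EC_dw = EC_iw * D_iw / D_dw
EC_dw = 3 * 171 / 68
EC_dw = 513 / 68

7.5441 dS/m


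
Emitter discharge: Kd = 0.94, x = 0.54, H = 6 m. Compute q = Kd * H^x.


q = Kd * H^x = 0.94 * 6^0.54 = 0.94 * 2.631490

2.4736 L/h


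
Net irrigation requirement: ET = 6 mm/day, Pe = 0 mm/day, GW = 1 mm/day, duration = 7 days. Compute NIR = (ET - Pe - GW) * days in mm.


Daily deficit = ET - Pe - GW = 6 - 0 - 1 = 5 mm/day
NIR = 5 * 7 = 35 mm

35.0000 mm


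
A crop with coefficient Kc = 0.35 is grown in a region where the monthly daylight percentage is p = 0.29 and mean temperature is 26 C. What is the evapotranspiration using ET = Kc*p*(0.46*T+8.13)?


ET = Kc * p * (0.46*T + 8.13)
ET = 0.35 * 0.29 * (0.46*26 + 8.13)
ET = 0.35 * 0.29 * 20.0900

2.0391 mm/day


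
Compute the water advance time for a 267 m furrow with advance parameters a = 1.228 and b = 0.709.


t = (L/a)^(1/b)
t = (267/1.228)^(1/0.709)
t = 217.426710^(1/0.709)

1979.8539 min


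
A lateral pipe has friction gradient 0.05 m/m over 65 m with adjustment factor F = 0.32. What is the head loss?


hf = J * L * F = 0.05 * 65 * 0.32 = 1.0400 m

1.0400 m


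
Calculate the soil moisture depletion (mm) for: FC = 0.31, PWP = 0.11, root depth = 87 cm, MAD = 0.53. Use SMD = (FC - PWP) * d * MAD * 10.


SMD = (FC - PWP) * d * MAD * 10
SMD = (0.31 - 0.11) * 87 * 0.53 * 10
SMD = 0.2000 * 87 * 0.53 * 10

92.2200 mm


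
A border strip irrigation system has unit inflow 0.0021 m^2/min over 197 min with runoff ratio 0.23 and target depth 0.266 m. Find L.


L = q*t/((1+r)*Z)
L = 0.0021*197/((1+0.23)*0.266)
L = 0.4137/0.32718

1.2644 m


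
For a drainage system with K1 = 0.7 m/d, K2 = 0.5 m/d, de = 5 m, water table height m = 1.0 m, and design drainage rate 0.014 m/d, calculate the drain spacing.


S^2 = 8*K2*de*m/q + 4*K1*m^2/q
S^2 = 8*0.5*5*1.0/0.014 + 4*0.7*1.0^2/0.014
S = sqrt(1628.5714)

40.3556 m


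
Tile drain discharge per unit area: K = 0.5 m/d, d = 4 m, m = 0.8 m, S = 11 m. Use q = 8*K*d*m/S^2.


q = 8*K*d*m/S^2
q = 8*0.5*4*0.8/11^2
q = 12.8000 / 121

0.1058 m/d


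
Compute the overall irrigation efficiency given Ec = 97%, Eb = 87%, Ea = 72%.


Ec = 0.97, Eb = 0.87, Ea = 0.72
E = 0.97 * 0.87 * 0.72 * 100 = 60.7608%

60.7608 %


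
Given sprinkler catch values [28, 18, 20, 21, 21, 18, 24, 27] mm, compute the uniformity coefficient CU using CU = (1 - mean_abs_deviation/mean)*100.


mean = 22.125000 mm
MAD = 3.156250 mm
CU = (1 - 3.156250/22.125000)*100

85.7345 %


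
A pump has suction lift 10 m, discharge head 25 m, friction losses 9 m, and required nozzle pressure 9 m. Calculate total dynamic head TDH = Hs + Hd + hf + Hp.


TDH = Hs + Hd + hf + Hp = 10 + 25 + 9 + 9 = 53

53 m


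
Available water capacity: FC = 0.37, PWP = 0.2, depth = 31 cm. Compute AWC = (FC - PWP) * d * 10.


AWC = (FC - PWP) * d * 10
AWC = (0.37 - 0.2) * 31 * 10
AWC = 0.1700 * 31 * 10

52.7000 mm


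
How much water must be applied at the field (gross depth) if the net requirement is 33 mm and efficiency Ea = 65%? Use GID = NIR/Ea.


Ea = 65% = 0.65
GID = NIR / Ea = 33 / 0.65 = 50.7692 mm

50.7692 mm


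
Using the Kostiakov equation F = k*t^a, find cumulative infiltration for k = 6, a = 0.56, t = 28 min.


F = k * t^a = 6 * 28^0.56
F = 6 * 6.462618

38.7757 mm


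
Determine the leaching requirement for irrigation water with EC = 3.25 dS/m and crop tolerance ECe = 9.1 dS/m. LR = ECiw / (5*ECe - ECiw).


LR = ECiw / (5*ECe - ECiw)
LR = 3.25 / (5*9.1 - 3.25)
LR = 3.25 / 42.2500

0.0769


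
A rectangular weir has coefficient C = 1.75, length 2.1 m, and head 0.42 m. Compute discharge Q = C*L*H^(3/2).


Q = C * L * H^(3/2) = 1.75 * 2.1 * 0.42^1.5 = 1.75 * 2.1 * 0.272191

1.0003 m^3/s


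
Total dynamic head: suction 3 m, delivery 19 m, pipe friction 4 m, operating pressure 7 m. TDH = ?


TDH = Hs + Hd + hf + Hp = 3 + 19 + 4 + 7 = 33

33 m


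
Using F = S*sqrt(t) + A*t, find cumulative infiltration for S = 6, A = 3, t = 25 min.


F = S*sqrt(t) + A*t
F = 6*sqrt(25) + 3*25
F = 6*5.000000 + 75

105.0000 mm


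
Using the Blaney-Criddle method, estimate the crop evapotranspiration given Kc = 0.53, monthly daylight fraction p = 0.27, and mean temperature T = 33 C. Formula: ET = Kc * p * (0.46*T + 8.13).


ET = Kc * p * (0.46*T + 8.13)
ET = 0.53 * 0.27 * (0.46*33 + 8.13)
ET = 0.53 * 0.27 * 23.3100

3.3357 mm/day


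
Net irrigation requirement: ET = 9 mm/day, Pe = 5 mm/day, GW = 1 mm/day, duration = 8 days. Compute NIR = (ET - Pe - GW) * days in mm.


Daily deficit = ET - Pe - GW = 9 - 5 - 1 = 3 mm/day
NIR = 3 * 8 = 24 mm

24.0000 mm


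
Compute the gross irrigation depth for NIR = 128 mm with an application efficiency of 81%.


Ea = 81% = 0.81
GID = NIR / Ea = 128 / 0.81 = 158.0247 mm

158.0247 mm


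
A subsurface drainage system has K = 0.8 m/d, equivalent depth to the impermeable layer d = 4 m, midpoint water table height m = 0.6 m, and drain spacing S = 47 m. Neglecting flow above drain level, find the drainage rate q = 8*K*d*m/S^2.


q = 8*K*d*m/S^2
q = 8*0.8*4*0.6/47^2
q = 15.3600 / 2209

0.0070 m/d


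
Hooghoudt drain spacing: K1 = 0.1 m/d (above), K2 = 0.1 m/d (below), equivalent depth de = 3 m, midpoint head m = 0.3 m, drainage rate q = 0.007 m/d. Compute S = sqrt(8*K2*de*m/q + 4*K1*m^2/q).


S^2 = 8*K2*de*m/q + 4*K1*m^2/q
S^2 = 8*0.1*3*0.3/0.007 + 4*0.1*0.3^2/0.007
S = sqrt(108.0000)

10.3923 m


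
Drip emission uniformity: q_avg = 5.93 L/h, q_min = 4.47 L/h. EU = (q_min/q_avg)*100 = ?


EU = (q_min/q_avg)*100 = (4.47/5.93)*100 = 75.3794%

75.3794 %


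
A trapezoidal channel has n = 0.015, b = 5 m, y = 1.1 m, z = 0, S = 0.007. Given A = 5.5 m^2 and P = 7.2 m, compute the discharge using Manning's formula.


R = A/P = 5.5/7.2 = 0.763889
Q = (1/0.015) * 5.5 * 0.763889^(2/3) * 0.007^0.5

25.6354 m^3/s


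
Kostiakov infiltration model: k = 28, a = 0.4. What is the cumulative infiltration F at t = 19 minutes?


F = k * t^a = 28 * 19^0.4
F = 28 * 3.247143

90.9200 mm


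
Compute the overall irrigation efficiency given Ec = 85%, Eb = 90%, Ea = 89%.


Ec = 0.85, Eb = 0.9, Ea = 0.89
E = 0.85 * 0.9 * 0.89 * 100 = 68.0850%

68.0850 %


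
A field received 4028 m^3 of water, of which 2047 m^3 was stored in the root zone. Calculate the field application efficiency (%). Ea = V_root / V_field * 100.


Ea = V_root / V_field * 100 = 2047 / 4028 * 100 = 50.8193%

50.8193 %


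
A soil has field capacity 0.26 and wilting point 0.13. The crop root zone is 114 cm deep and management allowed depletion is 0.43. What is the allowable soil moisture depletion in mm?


SMD = (FC - PWP) * d * MAD * 10
SMD = (0.26 - 0.13) * 114 * 0.43 * 10
SMD = 0.1300 * 114 * 0.43 * 10

63.7260 mm


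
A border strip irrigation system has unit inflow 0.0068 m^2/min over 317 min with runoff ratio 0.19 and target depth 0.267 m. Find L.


L = q*t/((1+r)*Z)
L = 0.0068*317/((1+0.19)*0.267)
L = 2.1556/0.31773

6.7844 m


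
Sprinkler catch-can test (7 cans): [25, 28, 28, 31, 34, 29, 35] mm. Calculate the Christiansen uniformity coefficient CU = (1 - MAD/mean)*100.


mean = 30.000000 mm
MAD = 2.857143 mm
CU = (1 - 2.857143/30.000000)*100

90.4762 %


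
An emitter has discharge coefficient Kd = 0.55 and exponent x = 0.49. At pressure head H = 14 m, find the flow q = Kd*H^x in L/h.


q = Kd * H^x = 0.55 * 14^0.49 = 0.55 * 3.644204

2.0043 L/h


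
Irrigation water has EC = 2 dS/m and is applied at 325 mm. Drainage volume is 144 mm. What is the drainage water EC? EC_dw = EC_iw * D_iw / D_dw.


EC_dw = EC_iw * D_iw / D_dw
EC_dw = 2 * 325 / 144
EC_dw = 650 / 144

4.5139 dS/m


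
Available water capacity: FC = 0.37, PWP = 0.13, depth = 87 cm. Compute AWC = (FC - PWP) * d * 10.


AWC = (FC - PWP) * d * 10
AWC = (0.37 - 0.13) * 87 * 10
AWC = 0.2400 * 87 * 10

208.8000 mm


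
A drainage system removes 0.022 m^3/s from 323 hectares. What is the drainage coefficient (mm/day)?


DC = Q * 86400 / (A * 10000) * 1000
DC = 0.022 * 86400 / (323 * 10000) * 1000
DC = 1900800.0000 / 3230000

0.5885 mm/day


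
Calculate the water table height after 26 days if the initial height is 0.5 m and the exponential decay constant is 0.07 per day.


m = m0 * exp(-k*t)
m = 0.5 * exp(-0.07 * 26)
m = 0.5 * exp(-1.8200)

0.0810 m


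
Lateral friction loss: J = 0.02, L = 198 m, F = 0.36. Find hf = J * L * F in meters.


hf = J * L * F = 0.02 * 198 * 0.36 = 1.4256 m

1.4256 m


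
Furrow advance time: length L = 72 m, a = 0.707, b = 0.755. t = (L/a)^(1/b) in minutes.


t = (L/a)^(1/b)
t = (72/0.707)^(1/0.755)
t = 101.838755^(1/0.755)

456.5491 min


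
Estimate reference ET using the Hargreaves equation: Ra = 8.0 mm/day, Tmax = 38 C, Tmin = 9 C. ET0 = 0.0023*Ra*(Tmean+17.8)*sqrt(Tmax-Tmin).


Tmean = (Tmax + Tmin)/2 = (38 + 9)/2 = 23.5
ET0 = 0.0023 * 8.0 * (23.5 + 17.8) * sqrt(38 - 9)
ET0 = 0.0023 * 8.0 * 41.3 * 5.385165

4.0923 mm/day


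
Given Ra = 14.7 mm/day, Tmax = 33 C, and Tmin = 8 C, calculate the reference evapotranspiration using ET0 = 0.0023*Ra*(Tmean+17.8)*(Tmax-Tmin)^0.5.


Tmean = (Tmax + Tmin)/2 = (33 + 8)/2 = 20.5
ET0 = 0.0023 * 14.7 * (20.5 + 17.8) * sqrt(33 - 8)
ET0 = 0.0023 * 14.7 * 38.3 * 5.000000

6.4746 mm/day


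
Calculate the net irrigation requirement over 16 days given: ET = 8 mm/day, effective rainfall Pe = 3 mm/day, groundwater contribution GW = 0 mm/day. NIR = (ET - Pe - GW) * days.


Daily deficit = ET - Pe - GW = 8 - 3 - 0 = 5 mm/day
NIR = 5 * 16 = 80 mm

80.0000 mm


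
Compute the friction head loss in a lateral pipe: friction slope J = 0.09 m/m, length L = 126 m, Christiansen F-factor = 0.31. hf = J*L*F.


hf = J * L * F = 0.09 * 126 * 0.31 = 3.5154 m

3.5154 m


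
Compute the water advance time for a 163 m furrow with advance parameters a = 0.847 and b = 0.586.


t = (L/a)^(1/b)
t = (163/0.847)^(1/0.586)
t = 192.443920^(1/0.586)

7909.1539 min


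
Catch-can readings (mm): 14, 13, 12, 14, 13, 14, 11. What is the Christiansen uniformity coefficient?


mean = 13.000000 mm
MAD = 0.857143 mm
CU = (1 - 0.857143/13.000000)*100

93.4066 %


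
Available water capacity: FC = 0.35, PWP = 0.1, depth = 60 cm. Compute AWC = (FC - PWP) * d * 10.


AWC = (FC - PWP) * d * 10
AWC = (0.35 - 0.1) * 60 * 10
AWC = 0.2500 * 60 * 10

150.0000 mm


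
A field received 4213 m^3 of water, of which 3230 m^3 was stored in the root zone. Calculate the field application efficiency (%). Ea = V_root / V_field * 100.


Ea = V_root / V_field * 100 = 3230 / 4213 * 100 = 76.6675%

76.6675 %


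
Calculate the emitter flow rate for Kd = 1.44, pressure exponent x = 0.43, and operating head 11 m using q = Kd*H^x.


q = Kd * H^x = 1.44 * 11^0.43 = 1.44 * 2.804135

4.0380 L/h


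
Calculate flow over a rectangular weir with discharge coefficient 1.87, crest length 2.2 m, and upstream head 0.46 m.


Q = C * L * H^(3/2) = 1.87 * 2.2 * 0.46^1.5 = 1.87 * 2.2 * 0.311987

1.2835 m^3/s


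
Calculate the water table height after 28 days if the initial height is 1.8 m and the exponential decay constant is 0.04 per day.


m = m0 * exp(-k*t)
m = 1.8 * exp(-0.04 * 28)
m = 1.8 * exp(-1.1200)

0.5873 m


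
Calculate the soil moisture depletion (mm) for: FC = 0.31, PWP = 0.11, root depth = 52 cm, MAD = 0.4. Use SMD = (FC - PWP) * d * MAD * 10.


SMD = (FC - PWP) * d * MAD * 10
SMD = (0.31 - 0.11) * 52 * 0.4 * 10
SMD = 0.2000 * 52 * 0.4 * 10

41.6000 mm


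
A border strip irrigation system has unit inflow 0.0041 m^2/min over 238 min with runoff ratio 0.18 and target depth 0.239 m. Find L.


L = q*t/((1+r)*Z)
L = 0.0041*238/((1+0.18)*0.239)
L = 0.9758/0.28202

3.4600 m


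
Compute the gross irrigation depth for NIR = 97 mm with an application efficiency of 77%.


Ea = 77% = 0.77
GID = NIR / Ea = 97 / 0.77 = 125.9740 mm

125.9740 mm


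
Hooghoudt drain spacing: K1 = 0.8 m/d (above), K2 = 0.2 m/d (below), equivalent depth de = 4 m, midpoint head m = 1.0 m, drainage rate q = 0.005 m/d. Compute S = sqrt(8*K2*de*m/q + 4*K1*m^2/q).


S^2 = 8*K2*de*m/q + 4*K1*m^2/q
S^2 = 8*0.2*4*1.0/0.005 + 4*0.8*1.0^2/0.005
S = sqrt(1920.0000)

43.8178 m


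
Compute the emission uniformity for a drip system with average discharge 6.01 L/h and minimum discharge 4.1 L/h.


EU = (q_min/q_avg)*100 = (4.1/6.01)*100 = 68.2196%

68.2196 %


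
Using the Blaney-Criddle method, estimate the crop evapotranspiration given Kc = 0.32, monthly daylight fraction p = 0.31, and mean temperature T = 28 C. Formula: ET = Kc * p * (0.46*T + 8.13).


ET = Kc * p * (0.46*T + 8.13)
ET = 0.32 * 0.31 * (0.46*28 + 8.13)
ET = 0.32 * 0.31 * 21.0100

2.0842 mm/day


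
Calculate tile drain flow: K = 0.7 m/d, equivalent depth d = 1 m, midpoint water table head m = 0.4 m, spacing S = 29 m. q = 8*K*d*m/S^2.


q = 8*K*d*m/S^2
q = 8*0.7*1*0.4/29^2
q = 2.2400 / 841

0.0027 m/d


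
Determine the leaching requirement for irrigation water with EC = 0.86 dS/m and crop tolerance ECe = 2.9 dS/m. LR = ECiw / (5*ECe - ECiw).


LR = ECiw / (5*ECe - ECiw)
LR = 0.86 / (5*2.9 - 0.86)
LR = 0.86 / 13.6400

0.0630


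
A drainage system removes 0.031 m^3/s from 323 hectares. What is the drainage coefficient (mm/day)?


DC = Q * 86400 / (A * 10000) * 1000
DC = 0.031 * 86400 / (323 * 10000) * 1000
DC = 2678400.0000 / 3230000

0.8292 mm/day


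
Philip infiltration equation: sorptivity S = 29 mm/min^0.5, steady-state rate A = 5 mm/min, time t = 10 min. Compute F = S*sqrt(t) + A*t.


F = S*sqrt(t) + A*t
F = 29*sqrt(10) + 5*10
F = 29*3.162278 + 50

141.7061 mm


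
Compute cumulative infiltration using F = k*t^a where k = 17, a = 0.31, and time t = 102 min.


F = k * t^a = 17 * 102^0.31
F = 17 * 4.194363

71.3042 mm


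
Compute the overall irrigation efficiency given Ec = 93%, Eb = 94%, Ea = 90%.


Ec = 0.93, Eb = 0.94, Ea = 0.9
E = 0.93 * 0.94 * 0.9 * 100 = 78.6780%

78.6780 %


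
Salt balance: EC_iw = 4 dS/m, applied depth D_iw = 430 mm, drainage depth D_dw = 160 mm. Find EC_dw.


EC_dw = EC_iw * D_iw / D_dw
EC_dw = 4 * 430 / 160
EC_dw = 1720 / 160

10.7500 dS/m


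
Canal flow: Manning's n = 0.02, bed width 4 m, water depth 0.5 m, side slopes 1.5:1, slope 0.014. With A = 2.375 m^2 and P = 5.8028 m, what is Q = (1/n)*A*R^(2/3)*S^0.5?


R = A/P = 2.375/5.8028 = 0.409285
Q = (1/0.02) * 2.375 * 0.409285^(2/3) * 0.014^0.5

7.7455 m^3/s


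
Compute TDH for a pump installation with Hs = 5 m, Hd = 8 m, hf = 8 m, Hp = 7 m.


TDH = Hs + Hd + hf + Hp = 5 + 8 + 8 + 7 = 28

28 m


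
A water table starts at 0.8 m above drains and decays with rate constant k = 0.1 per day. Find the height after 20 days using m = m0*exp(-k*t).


m = m0 * exp(-k*t)
m = 0.8 * exp(-0.1 * 20)
m = 0.8 * exp(-2.0000)

0.1083 m


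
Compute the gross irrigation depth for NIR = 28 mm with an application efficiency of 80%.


Ea = 80% = 0.8
GID = NIR / Ea = 28 / 0.8 = 35.0000 mm

35.0000 mm


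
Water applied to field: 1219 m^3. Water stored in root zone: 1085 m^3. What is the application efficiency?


Ea = V_root / V_field * 100 = 1085 / 1219 * 100 = 89.0074%

89.0074 %


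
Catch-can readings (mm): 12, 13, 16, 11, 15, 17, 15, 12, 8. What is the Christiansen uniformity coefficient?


mean = 13.222222 mm
MAD = 2.246914 mm
CU = (1 - 2.246914/13.222222)*100

83.0065 %


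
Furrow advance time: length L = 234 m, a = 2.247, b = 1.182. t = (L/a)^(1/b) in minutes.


t = (L/a)^(1/b)
t = (234/2.247)^(1/1.182)
t = 104.138852^(1/1.182)

50.9270 min


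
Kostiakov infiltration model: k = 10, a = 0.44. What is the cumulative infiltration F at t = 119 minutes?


F = k * t^a = 10 * 119^0.44
F = 10 * 8.189185

81.8919 mm


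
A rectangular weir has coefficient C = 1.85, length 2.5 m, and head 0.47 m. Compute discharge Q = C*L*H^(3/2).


Q = C * L * H^(3/2) = 1.85 * 2.5 * 0.47^1.5 = 1.85 * 2.5 * 0.322216

1.4902 m^3/s


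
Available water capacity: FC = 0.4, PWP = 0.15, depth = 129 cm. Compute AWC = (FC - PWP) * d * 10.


AWC = (FC - PWP) * d * 10
AWC = (0.4 - 0.15) * 129 * 10
AWC = 0.2500 * 129 * 10

322.5000 mm


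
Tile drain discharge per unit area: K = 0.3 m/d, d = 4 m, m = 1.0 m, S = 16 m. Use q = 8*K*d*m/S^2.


q = 8*K*d*m/S^2
q = 8*0.3*4*1.0/16^2
q = 9.6000 / 256

0.0375 m/d


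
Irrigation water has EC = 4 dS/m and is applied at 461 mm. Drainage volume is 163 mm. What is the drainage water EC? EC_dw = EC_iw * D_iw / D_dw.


EC_dw = EC_iw * D_iw / D_dw
EC_dw = 4 * 461 / 163
EC_dw = 1844 / 163

11.3129 dS/m


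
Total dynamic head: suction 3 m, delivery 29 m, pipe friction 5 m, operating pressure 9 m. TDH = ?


TDH = Hs + Hd + hf + Hp = 3 + 29 + 5 + 9 = 46

46 m


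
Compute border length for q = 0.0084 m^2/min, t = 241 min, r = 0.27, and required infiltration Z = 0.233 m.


L = q*t/((1+r)*Z)
L = 0.0084*241/((1+0.27)*0.233)
L = 2.0244/0.29591

6.8413 m


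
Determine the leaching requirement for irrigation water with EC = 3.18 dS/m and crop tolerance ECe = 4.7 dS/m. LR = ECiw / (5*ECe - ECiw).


LR = ECiw / (5*ECe - ECiw)
LR = 3.18 / (5*4.7 - 3.18)
LR = 3.18 / 20.3200

0.1565


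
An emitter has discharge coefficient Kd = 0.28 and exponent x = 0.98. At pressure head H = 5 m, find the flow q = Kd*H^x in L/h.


q = Kd * H^x = 0.28 * 5^0.98 = 0.28 * 4.841619

1.3557 L/h


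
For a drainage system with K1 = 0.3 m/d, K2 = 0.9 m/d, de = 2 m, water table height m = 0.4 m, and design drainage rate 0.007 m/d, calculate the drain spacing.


S^2 = 8*K2*de*m/q + 4*K1*m^2/q
S^2 = 8*0.9*2*0.4/0.007 + 4*0.3*0.4^2/0.007
S = sqrt(850.2857)

29.1597 m


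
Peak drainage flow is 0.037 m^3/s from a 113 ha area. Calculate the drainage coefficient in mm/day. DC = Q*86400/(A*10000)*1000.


DC = Q * 86400 / (A * 10000) * 1000
DC = 0.037 * 86400 / (113 * 10000) * 1000
DC = 3196800.0000 / 1130000

2.8290 mm/day


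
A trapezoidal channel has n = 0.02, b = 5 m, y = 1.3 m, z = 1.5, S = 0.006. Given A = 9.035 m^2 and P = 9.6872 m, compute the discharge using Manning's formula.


R = A/P = 9.035/9.6872 = 0.932674
Q = (1/0.02) * 9.035 * 0.932674^(2/3) * 0.006^0.5

33.4036 m^3/s


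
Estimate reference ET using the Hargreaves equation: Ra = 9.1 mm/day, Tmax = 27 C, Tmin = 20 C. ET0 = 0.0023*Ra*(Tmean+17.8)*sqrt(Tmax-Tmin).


Tmean = (Tmax + Tmin)/2 = (27 + 20)/2 = 23.5
ET0 = 0.0023 * 9.1 * (23.5 + 17.8) * sqrt(27 - 20)
ET0 = 0.0023 * 9.1 * 41.3 * 2.645751

2.2870 mm/day


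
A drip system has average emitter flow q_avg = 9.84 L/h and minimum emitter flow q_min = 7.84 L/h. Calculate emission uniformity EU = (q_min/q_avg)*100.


EU = (q_min/q_avg)*100 = (7.84/9.84)*100 = 79.6748%

79.6748 %


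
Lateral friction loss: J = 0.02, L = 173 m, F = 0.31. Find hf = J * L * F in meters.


hf = J * L * F = 0.02 * 173 * 0.31 = 1.0726 m

1.0726 m


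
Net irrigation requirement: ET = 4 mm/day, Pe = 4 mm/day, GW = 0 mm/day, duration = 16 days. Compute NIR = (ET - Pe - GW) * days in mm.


Daily deficit = ET - Pe - GW = 4 - 4 - 0 = 0 mm/day
NIR = 0 * 16 = 0 mm

0 mm


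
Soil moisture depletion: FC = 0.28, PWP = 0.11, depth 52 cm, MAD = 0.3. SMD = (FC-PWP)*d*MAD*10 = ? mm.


SMD = (FC - PWP) * d * MAD * 10
SMD = (0.28 - 0.11) * 52 * 0.3 * 10
SMD = 0.1700 * 52 * 0.3 * 10

26.5200 mm


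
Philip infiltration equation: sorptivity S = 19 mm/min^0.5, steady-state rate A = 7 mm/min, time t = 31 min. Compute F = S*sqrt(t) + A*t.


F = S*sqrt(t) + A*t
F = 19*sqrt(31) + 7*31
F = 19*5.567764 + 217

322.7875 mm


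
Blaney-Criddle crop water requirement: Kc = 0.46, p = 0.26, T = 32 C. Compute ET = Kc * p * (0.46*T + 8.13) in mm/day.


ET = Kc * p * (0.46*T + 8.13)
ET = 0.46 * 0.26 * (0.46*32 + 8.13)
ET = 0.46 * 0.26 * 22.8500

2.7329 mm/day


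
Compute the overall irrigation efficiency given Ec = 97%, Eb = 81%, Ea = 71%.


Ec = 0.97, Eb = 0.81, Ea = 0.71
E = 0.97 * 0.81 * 0.71 * 100 = 55.7847%

55.7847 %


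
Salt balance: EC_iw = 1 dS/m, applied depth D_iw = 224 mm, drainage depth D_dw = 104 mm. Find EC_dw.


EC_dw = EC_iw * D_iw / D_dw
EC_dw = 1 * 224 / 104
EC_dw = 224 / 104

2.1538 dS/m


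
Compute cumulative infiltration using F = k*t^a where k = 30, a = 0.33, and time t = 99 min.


F = k * t^a = 30 * 99^0.33
F = 30 * 4.555747

136.6724 mm


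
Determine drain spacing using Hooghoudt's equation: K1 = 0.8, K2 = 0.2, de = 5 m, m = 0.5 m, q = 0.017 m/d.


S^2 = 8*K2*de*m/q + 4*K1*m^2/q
S^2 = 8*0.2*5*0.5/0.017 + 4*0.8*0.5^2/0.017
S = sqrt(282.3529)

16.8034 m


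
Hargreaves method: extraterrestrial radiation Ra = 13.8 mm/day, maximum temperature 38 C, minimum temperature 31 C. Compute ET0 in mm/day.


Tmean = (Tmax + Tmin)/2 = (38 + 31)/2 = 34.5
ET0 = 0.0023 * 13.8 * (34.5 + 17.8) * sqrt(38 - 31)
ET0 = 0.0023 * 13.8 * 52.3 * 2.645751

4.3920 mm/day


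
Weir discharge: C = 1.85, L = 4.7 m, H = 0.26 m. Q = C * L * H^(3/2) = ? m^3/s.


Q = C * L * H^(3/2) = 1.85 * 4.7 * 0.26^1.5 = 1.85 * 4.7 * 0.132575

1.1527 m^3/s


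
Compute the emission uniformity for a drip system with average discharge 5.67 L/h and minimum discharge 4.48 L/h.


EU = (q_min/q_avg)*100 = (4.48/5.67)*100 = 79.0123%

79.0123 %


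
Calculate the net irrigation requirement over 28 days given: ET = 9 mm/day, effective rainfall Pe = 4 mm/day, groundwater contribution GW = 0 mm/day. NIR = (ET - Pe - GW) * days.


Daily deficit = ET - Pe - GW = 9 - 4 - 0 = 5 mm/day
NIR = 5 * 28 = 140 mm

140.0000 mm


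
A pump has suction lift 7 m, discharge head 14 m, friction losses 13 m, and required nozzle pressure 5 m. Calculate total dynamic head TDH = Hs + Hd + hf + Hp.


TDH = Hs + Hd + hf + Hp = 7 + 14 + 13 + 5 = 39

39 m


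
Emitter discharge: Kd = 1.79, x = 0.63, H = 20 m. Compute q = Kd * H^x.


q = Kd * H^x = 1.79 * 20^0.63 = 1.79 * 6.601595

11.8169 L/h


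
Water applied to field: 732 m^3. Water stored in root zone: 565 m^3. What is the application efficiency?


Ea = V_root / V_field * 100 = 565 / 732 * 100 = 77.1858%

77.1858 %


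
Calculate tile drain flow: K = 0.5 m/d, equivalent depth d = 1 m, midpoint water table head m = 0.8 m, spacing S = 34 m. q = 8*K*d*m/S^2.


q = 8*K*d*m/S^2
q = 8*0.5*1*0.8/34^2
q = 3.2000 / 1156

0.0028 m/d


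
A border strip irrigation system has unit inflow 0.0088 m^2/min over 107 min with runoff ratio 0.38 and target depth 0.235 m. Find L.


L = q*t/((1+r)*Z)
L = 0.0088*107/((1+0.38)*0.235)
L = 0.9416/0.3243

2.9035 m


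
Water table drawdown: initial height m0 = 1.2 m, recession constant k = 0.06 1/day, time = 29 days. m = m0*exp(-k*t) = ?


m = m0 * exp(-k*t)
m = 1.2 * exp(-0.06 * 29)
m = 1.2 * exp(-1.7400)

0.2106 m


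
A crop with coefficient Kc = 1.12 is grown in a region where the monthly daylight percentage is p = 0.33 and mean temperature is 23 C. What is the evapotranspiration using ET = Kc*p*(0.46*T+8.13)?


ET = Kc * p * (0.46*T + 8.13)
ET = 1.12 * 0.33 * (0.46*23 + 8.13)
ET = 1.12 * 0.33 * 18.7100

6.9152 mm/day


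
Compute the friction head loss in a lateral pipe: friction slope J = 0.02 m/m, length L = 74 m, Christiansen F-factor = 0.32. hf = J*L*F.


hf = J * L * F = 0.02 * 74 * 0.32 = 0.4736 m

0.4736 m


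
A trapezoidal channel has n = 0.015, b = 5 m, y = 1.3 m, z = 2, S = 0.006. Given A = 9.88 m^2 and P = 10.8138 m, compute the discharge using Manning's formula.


R = A/P = 9.88/10.8138 = 0.913647
Q = (1/0.015) * 9.88 * 0.913647^(2/3) * 0.006^0.5

48.0390 m^3/s


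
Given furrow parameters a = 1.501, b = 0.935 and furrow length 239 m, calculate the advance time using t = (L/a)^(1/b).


t = (L/a)^(1/b)
t = (239/1.501)^(1/0.935)
t = 159.227182^(1/0.935)

226.5159 min


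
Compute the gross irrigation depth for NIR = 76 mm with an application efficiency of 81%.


Ea = 81% = 0.81
GID = NIR / Ea = 76 / 0.81 = 93.8272 mm

93.8272 mm


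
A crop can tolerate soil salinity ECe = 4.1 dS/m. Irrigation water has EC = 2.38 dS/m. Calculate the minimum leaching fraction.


LR = ECiw / (5*ECe - ECiw)
LR = 2.38 / (5*4.1 - 2.38)
LR = 2.38 / 18.1200

0.1313
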